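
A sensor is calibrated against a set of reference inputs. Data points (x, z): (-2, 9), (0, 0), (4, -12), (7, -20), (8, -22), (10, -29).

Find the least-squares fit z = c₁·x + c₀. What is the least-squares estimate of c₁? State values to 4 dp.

c₁ = -3.0404

The normal equations are: 233·c₁ + 27·c₀ = -672;  27·c₁ + 6·c₀ = -74.
Determinant 233·6 − 27² = 669.
c₁ = ((-672)·6 − 27·(-74))/669 = -678/223; c₀ = (233·(-74) − 27·(-672))/669 = 902/669.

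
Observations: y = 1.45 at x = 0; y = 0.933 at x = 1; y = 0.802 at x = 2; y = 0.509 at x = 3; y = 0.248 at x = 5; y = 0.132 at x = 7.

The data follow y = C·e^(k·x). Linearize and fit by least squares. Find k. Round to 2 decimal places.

k = -0.34

Linearized form: ln y = k·x + ln C. From the 6 transformed points,
Σx = 18.0000, Σ(x)² = 88.0000, Σln y = -4.0130, Σx·ln y = -23.6829.
Equations: 88.0000·k + 18.0000·ln C = -23.6829;  18.0000·k + 6·ln C = -4.0130.
Solving (det = 204.0000): k = -0.34247, ln C = 0.35856.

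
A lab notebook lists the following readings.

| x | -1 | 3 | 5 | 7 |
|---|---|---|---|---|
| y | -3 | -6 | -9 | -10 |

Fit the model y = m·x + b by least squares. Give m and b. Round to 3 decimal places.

With design matrix M, MᵀM = [[84, 14]; [14, 4]] and Mᵀy = [-130, -28]ᵀ.
Δ = 84·4 − 14² = 140.
m = ((-130)·4 − 14·(-28))/140 = -32/35; b = (84·(-28) − 14·(-130))/140 = -19/5.

m = -0.914, b = -3.800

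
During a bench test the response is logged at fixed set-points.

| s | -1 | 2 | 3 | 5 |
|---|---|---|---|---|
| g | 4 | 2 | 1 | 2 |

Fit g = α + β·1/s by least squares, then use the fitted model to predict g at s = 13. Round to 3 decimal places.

The normal equations are: 4·α + (1/30)·β = 9;  (1/30)·α + (1261/900)·β = -34/15.
(Σ1 = 4, Σ1/s = 1/30, Σ1/s·1/s = 1261/900, Σg = 9, Σ1/s·g = -34/15.)
Eliminating β: (1261/900)·(row 1) − (1/30)·(row 2) gives (1681/300)·α = (1261/900)·9 − (1/30)·(-34/15) = 11417/900, so α = 11417/5043.
Then β = ((-34/15) − (1/30)·(11417/5043))/(1261/900) = -2810/1681.
At s = 13: ĝ = (11417/5043)·(1) + (-2810/1681)·(1/13) = 139991/65559.

ĝ = 2.135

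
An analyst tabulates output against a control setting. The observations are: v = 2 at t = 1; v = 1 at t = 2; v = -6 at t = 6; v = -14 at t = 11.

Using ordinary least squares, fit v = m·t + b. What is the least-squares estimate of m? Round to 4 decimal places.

m = -1.6290

Compute the Gram sums: Σt·t = 162, Σt = 20, Σ1 = 4.
And Σt·v = -186, Σv = -17.
So MᵀM·[m, b]ᵀ = Mᵀv: [[162, 20]; [20, 4]]·[m, b]ᵀ = [-186, -17]ᵀ.
Determinant 162·4 − 20² = 248.
m = ((-186)·4 − 20·(-17))/248 = -101/62; b = (162·(-17) − 20·(-186))/248 = 483/124.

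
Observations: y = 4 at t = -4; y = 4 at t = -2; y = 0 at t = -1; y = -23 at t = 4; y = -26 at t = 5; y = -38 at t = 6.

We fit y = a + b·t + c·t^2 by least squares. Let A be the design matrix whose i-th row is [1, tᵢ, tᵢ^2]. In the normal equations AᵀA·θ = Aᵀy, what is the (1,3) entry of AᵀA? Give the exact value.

98

Row 1 ↔ basis 1, column 3 ↔ basis t^2, so (AᵀA)_{1,3} = Σᵢ t^2 = (1)·(16) + (1)·(4) + (1)·(1) + (1)·(16) + (1)·(25) + (1)·(36) = 98.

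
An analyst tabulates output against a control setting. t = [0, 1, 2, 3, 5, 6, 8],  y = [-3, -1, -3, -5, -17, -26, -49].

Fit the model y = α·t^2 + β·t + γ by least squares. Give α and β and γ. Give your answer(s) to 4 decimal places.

α = -0.9832, β = 2.0601, γ = -2.6905

With design matrix X, XᵀX = [[6115, 889, 139]; [889, 139, 25]; [139, 25, 7]] and Xᵀy = [-4555, -655, -104]ᵀ.
Solving the 3×3 system (Gaussian elimination) gives α = -1817/1848, β = 1269/616, γ = -113/42.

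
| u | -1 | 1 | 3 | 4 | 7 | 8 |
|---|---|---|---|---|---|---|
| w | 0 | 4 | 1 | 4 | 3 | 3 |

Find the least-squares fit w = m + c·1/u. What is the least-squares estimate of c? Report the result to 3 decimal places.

c = 1.919

The normal system XᵀX·[m, c]ᵀ = Xᵀw is [[6, 143/168]; [143/168, 62365/28224]]·[m, c]ᵀ = [15, 1031/168]ᵀ.
Eliminating c: (62365/28224)·(row 1) − (143/168)·(row 2) gives (353741/28224)·m = (62365/28224)·15 − (143/168)·(1031/168) = 394021/14112, so m = 788042/353741.
Then c = ((1031/168) − (143/168)·(788042/353741))/(62365/28224) = 678888/353741.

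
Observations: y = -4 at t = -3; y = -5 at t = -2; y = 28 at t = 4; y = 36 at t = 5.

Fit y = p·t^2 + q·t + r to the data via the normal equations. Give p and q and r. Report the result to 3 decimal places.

Entries of XᵀX: Σt^2·t^2 = 978, Σt^2·t = 154, Σt^2 = 54, Σt·t = 54, Σt = 4, Σ1 = 4.
And Σt^2·y = 1292, Σt·y = 314, Σy = 55.
Row-reducing yields p = 9/14, q = 1363/350, r = 206/175.

p = 0.643, q = 3.894, r = 1.177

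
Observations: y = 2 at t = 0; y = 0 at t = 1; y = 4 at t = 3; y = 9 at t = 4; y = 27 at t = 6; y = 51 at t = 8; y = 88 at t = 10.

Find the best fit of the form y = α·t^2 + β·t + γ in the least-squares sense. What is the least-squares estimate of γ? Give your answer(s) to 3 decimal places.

Forming AᵀA = [[15730, 1820, 226]; [1820, 226, 32]; [226, 32, 7]] and Aᵀy = [13216, 1498, 181]ᵀ gives AᵀA·[α, β, γ]ᵀ = Aᵀy.
Row-reducing yields α = 3891/3443, β = -85003/30987, γ = 59207/30987.

γ = 1.911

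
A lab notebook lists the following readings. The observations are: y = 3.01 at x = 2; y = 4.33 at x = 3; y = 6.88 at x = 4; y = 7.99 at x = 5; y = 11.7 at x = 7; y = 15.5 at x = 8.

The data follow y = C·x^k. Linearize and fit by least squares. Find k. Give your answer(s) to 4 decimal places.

Taking logs, ln y = k·ln x + ln C, so regress ln y on ln x.
Σln x = 8.8128, Σ(ln x)² = 14.3101, Σln y = 11.7747, Σln x·ln y = 18.8778.
Equations: 14.3101·k + 8.8128·ln C = 18.8778;  8.8128·k + 6·ln C = 11.7747.
Δ = 14.3101·6 − (8.8128)² = 8.1947; k = (18.8778·6 − 8.8128·11.7747)/8.1947 = 1.15903, ln C = (14.3101·11.7747 − 8.8128·18.8778)/8.1947 = 0.26007.

k = 1.1590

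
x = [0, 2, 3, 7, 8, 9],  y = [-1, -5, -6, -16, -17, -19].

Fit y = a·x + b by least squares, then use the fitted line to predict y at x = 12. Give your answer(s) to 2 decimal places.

ŷ = -25.43

With design matrix M, MᵀM = [[207, 29]; [29, 6]] and Mᵀy = [-447, -64]ᵀ.
Determinant 207·6 − 29² = 401.
a = ((-447)·6 − 29·(-64))/401 = -826/401; b = (207·(-64) − 29·(-447))/401 = -285/401.
At x = 12: ŷ = (-826/401)·(12) + (-285/401)·(1) = -10197/401.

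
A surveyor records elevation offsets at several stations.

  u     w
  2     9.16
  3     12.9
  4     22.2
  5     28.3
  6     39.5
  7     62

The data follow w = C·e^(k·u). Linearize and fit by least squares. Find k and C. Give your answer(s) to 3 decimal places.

k = 0.376, C = 4.382

Linearized form: ln w = k·u + ln C. From the 6 transformed points,
Sums: Σu = 27.0000, Σ(u)² = 139.0000, Σln w = 19.0185, Σu·ln w = 92.1638.
Normal system: [[139.0000, 27.0000]; [27.0000, 6]]·[k, ln C]ᵀ = [92.1638, 19.0185]ᵀ.
Slope k = (n·Σu·ln w − Σu·Σln w)/(n·Σ(u)² − (Σu)²) = (6·92.1638 − 27.0000·19.0185)/105.0000 = 0.37604; ln C = (Σln w − k·Σu)/n = 1.47756, so C = exp(1.47756) = 4.38224.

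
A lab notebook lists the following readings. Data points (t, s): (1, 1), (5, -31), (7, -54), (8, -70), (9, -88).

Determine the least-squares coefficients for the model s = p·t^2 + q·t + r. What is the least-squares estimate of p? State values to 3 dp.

From the data, Σt^2·t^2 = 13684, Σt^2·t = 1710, Σt^2 = 220, Σt·t = 220, Σt = 30, Σ1 = 5.
And Σt^2·s = -15028, Σt·s = -1884, Σs = -242.
Solving the 3×3 system (Gaussian elimination) gives p = -336/403, q = -414/155, r = 8686/2015.

p = -0.834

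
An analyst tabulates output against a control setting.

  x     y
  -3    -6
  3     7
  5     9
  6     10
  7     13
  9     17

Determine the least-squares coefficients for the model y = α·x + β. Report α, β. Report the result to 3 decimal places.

α = 1.863, β = -0.050

The normal equations are: 209·α + 27·β = 388;  27·α + 6·β = 50.
Eliminating β: 6·(row 1) − 27·(row 2) gives 525·α = 6·388 − 27·50 = 978, so α = 326/175.
Then β = (50 − 27·(326/175))/6 = -26/525.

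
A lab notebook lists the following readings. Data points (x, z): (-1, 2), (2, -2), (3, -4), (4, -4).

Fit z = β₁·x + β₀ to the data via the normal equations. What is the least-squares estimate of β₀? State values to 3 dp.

β₀ = 0.571

Compute the Gram sums: Σx·x = 30, Σx = 8, Σ1 = 4.
And Σx·z = -34, Σz = -8.
MᵀM·[β₁, β₀]ᵀ = Mᵀz becomes [[30, 8]; [8, 4]]·[β₁, β₀]ᵀ = [-34, -8]ᵀ.
Δ = 30·4 − 8² = 56.
β₁ = ((-34)·4 − 8·(-8))/56 = -9/7; β₀ = (30·(-8) − 8·(-34))/56 = 4/7.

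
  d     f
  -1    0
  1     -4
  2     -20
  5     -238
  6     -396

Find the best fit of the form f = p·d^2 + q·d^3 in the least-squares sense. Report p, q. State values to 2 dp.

p = -2.06, q = -1.49

The normal system MᵀM·[p, q]ᵀ = Mᵀf is [[1939, 10933]; [10933, 62347]]·[p, q]ᵀ = [-20290, -115450]ᵀ.
Eliminating q: 62347·(row 1) − 10933·(row 2) gives 1360344·p = 62347·(-20290) − 10933·(-115450) = -2805780, so p = -233815/113362.
Then q = ((-115450) − 10933·(-233815/113362))/62347 = -168915/113362.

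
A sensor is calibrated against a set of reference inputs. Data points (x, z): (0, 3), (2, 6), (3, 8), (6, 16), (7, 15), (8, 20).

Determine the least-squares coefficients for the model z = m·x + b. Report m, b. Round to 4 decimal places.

m = 2.0743, b = 2.3446

The normal equations are: 162·m + 26·b = 397;  26·m + 6·b = 68.
(Σx·x = 162, Σx = 26, Σ1 = 6, Σx·z = 397, Σz = 68.)
det = 162·6 − 26² = 296.
m = (397·6 − 26·68)/296 = 307/148; b = (162·68 − 26·397)/296 = 347/148.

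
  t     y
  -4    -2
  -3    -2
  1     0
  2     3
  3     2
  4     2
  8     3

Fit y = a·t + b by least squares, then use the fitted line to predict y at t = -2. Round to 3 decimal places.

ŷ = -0.848

Setting ∂/∂a … = 0 gives: 119·a + 11·b = 58;  11·a + 7·b = 6.
(Σt·t = 119, Σt = 11, Σ1 = 7, Σt·y = 58, Σy = 6.)
Δ = 119·7 − 11² = 712.
a = (58·7 − 11·6)/712 = 85/178; b = (119·6 − 11·58)/712 = 19/178.
At t = -2: ŷ = (85/178)·(-2) + (19/178)·(1) = -151/178.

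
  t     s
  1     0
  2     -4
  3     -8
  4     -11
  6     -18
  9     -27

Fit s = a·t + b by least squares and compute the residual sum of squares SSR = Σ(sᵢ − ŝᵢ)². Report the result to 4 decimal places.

SSR = 1.4630

From the data, Σt·t = 147, Σt = 25, Σ1 = 6.
And Σt·s = -427, Σs = -68.
Determinant 147·6 − 25² = 257.
a = ((-427)·6 − 25·(-68))/257 = -862/257; b = (147·(-68) − 25·(-427))/257 = 679/257.
Residuals: 183/257, 17/257, -149/257, -58/257, -133/257, 140/257; SSR = 376/257.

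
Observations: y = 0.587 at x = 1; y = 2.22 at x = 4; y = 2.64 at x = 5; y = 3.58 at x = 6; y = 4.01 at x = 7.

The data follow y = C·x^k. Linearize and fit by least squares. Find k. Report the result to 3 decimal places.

k = 0.985

Taking logs, ln y = k·ln x + ln C, so regress ln y on ln x.
Σln x = 6.7334, Σ(ln x)² = 11.5091, Σln y = 3.8997, Σln x·ln y = 7.6556.
Equations: 11.5091·k + 6.7334·ln C = 7.6556;  6.7334·k + 5·ln C = 3.8997.
Solving (det = 12.2067): k = 0.98468, ln C = -0.54611.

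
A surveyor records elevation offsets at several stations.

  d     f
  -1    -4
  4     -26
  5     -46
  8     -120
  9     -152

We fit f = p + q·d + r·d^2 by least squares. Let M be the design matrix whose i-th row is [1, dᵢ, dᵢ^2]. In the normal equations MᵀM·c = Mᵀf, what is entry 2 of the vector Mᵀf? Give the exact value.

Entry 2 ↔ basis d, so (Mᵀf)_{2} = Σᵢ (d)·fᵢ = (-1)·(-4) + (4)·(-26) + (5)·(-46) + (8)·(-120) + (9)·(-152) = -2658.

-2658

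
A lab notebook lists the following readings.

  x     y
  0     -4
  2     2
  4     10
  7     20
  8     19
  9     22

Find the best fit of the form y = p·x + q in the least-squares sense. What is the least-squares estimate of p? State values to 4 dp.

The normal equations are: 214·p + 30·q = 534;  30·p + 6·q = 69.
(Σx·x = 214, Σx = 30, Σ1 = 6, Σx·y = 534, Σy = 69.)
Δ = 214·6 − 30² = 384.
p = (534·6 − 30·69)/384 = 189/64; q = (214·69 − 30·534)/384 = -209/64.

p = 2.9531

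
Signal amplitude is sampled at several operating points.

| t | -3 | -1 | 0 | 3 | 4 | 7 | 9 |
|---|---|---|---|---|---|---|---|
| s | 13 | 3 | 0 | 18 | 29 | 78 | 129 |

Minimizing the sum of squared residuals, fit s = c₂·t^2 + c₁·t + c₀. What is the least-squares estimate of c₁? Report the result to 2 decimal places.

c₁ = 0.71

The normal equations are: 9381·c₂ + 1135·c₁ + 165·c₀ = 15017;  1135·c₂ + 165·c₁ + 19·c₀ = 1835;  165·c₂ + 19·c₁ + 7·c₀ = 270.
Solving the 3×3 system (Gaussian elimination) gives c₂ = 392237/263816, c₁ = 187255/263816, c₀ = 210955/131908.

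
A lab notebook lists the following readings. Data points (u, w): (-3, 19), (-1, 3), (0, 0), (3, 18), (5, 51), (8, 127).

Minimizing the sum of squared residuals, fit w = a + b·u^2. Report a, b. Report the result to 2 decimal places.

From the data, Σ1 = 6, Σu^2 = 108, Σu^2·u^2 = 4884.
Moment sums: Σw = 218, Σu^2·w = 9739.
XᵀX·[a, b]ᵀ = Xᵀw becomes [[6, 108]; [108, 4884]]·[a, b]ᵀ = [218, 9739]ᵀ.
det = 6·4884 − 108² = 17640.
a = (218·4884 − 108·9739)/17640 = 215/294; b = (6·9739 − 108·218)/17640 = 1163/588.

a = 0.73, b = 1.98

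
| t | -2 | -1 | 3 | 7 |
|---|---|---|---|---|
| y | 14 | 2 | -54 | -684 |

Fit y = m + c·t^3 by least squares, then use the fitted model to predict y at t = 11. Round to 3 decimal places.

ŷ = -2651.856

Forming XᵀX = [[4, 361]; [361, 118443]] and Xᵀy = [-722, -236184]ᵀ gives XᵀX·[m, c]ᵀ = Xᵀy.
Eliminating c: 118443·(row 1) − 361·(row 2) gives 343451·m = 118443·(-722) − 361·(-236184) = -253422, so m = -253422/343451.
Then c = ((-236184) − 361·(-253422/343451))/118443 = -684094/343451.
At t = 11: ŷ = (-253422/343451)·(1) + (-684094/343451)·(1331) = -910782536/343451.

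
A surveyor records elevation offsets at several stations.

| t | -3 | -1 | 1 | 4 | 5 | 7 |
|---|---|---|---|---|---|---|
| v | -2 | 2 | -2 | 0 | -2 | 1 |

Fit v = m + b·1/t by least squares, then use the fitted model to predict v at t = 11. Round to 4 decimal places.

Setting ∂/∂m … = 0 gives: 6·m + (109/420)·b = -3;  (109/420)·m + (394081/176400)·b = -377/105.
Δ = 6·(394081/176400) − (109/420)² = 470521/35280.
m = ((-3)·(394081/176400) − (109/420)·(-377/105))/(470521/35280) = -1017871/2352605; b = (6·(-377/105) − (109/420)·(-3))/(470521/35280) = -732564/470521.
At t = 11: v̂ = (-1017871/2352605)·(1) + (-732564/470521)·(1/11) = -14859401/25878655.

v̂ = -0.5742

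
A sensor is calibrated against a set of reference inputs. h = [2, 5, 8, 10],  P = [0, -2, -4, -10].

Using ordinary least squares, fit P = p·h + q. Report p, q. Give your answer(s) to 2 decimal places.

Forming MᵀM = [[193, 25]; [25, 4]] and MᵀP = [-142, -16]ᵀ gives MᵀM·[p, q]ᵀ = MᵀP.
Δ = 193·4 − 25² = 147.
p = ((-142)·4 − 25·(-16))/147 = -8/7; q = (193·(-16) − 25·(-142))/147 = 22/7.

p = -1.14, q = 3.14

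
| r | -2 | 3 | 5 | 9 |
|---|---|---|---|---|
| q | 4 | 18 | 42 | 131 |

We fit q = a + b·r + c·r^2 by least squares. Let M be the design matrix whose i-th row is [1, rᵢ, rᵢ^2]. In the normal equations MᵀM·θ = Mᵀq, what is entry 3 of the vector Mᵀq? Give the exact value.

11839

Entry 3 ↔ basis r^2, so (Mᵀq)_{3} = Σᵢ (r^2)·qᵢ = (4)·(4) + (9)·(18) + (25)·(42) + (81)·(131) = 11839.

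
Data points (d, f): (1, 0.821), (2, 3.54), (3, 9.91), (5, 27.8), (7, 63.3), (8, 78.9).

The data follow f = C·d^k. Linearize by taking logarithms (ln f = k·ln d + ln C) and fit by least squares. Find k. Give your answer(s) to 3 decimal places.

Taking logs, ln f = k·ln d + ln C, so regress ln f on ln d.
Over the data: Σln d = 7.4265, Σ(ln d)² = 12.3883, Σln f = 15.2015, Σln d·ln f = 25.9022.
Normal system: [[12.3883, 7.4265]; [7.4265, 6]]·[k, ln C]ᵀ = [25.9022, 15.2015]ᵀ.
Solving (det = 19.1764): k = 2.21721, ln C = -0.21078.

k = 2.217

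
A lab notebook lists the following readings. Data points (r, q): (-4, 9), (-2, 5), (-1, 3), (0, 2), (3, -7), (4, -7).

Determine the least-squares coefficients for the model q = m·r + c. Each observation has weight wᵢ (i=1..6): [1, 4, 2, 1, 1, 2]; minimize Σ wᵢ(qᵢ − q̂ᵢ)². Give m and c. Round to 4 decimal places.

m = -2.0846, c = 0.8860

Forming XᵀWX = [[75, -3]; [-3, 11]] and XᵀWq = [-159, 16]ᵀ gives XᵀWX·[m, c]ᵀ = XᵀWq.
Determinant 75·11 − (-3)² = 816.
m = ((-159)·11 − (-3)·16)/816 = -567/272; c = (75·16 − (-3)·(-159))/816 = 241/272.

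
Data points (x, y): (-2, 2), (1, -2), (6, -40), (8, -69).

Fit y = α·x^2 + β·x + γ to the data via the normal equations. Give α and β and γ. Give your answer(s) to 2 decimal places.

α = -0.86, β = -1.90, γ = 1.36

Compute the Gram sums: Σx^2·x^2 = 5409, Σx^2·x = 721, Σx^2 = 105, Σx·x = 105, Σx = 13, Σ1 = 4.
Moment sums: Σx^2·y = -5850, Σx·y = -798, Σy = -109.
Inverting the 3×3 Gram matrix, [α, β, γ]ᵀ = [-1903/2225, -4218/2225, 3031/2225]ᵀ.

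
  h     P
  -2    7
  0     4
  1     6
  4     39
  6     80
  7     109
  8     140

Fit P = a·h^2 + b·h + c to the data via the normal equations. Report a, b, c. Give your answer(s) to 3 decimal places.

Normal-equation sums: Σh^2·h^2 = 8066, Σh^2·h = 1128, Σh^2 = 170, Σh·h = 170, Σh = 24, Σ1 = 7.
Right-hand side: Σh^2·P = 17839, Σh·P = 2511, ΣP = 385.
So AᵀA·[a, b, c]ᵀ = AᵀP: [[8066, 1128, 170]; [1128, 170, 24]; [170, 24, 7]]·[a, b, c]ᵀ = [17839, 2511, 385]ᵀ.
Inverting the 3×3 Gram matrix, [a, b, c]ᵀ = [333695/168658, 216159/168658, 215526/84329]ᵀ.

a = 1.979, b = 1.282, c = 2.556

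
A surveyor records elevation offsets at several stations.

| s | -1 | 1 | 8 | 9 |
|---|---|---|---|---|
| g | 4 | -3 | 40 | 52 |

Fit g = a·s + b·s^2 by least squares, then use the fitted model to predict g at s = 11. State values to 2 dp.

ĝ = 86.18

From the data, Σs·s = 147, Σs·s^2 = 1241, Σs^2·s^2 = 10659.
Right-hand side: Σs·g = 781, Σs^2·g = 6773.
Determinant 147·10659 − 1241² = 26792.
a = (781·10659 − 1241·6773)/26792 = -2371/788; b = (147·6773 − 1241·781)/26792 = 13205/13396.
At s = 11: ĝ = (-2371/788)·(11) + (13205/13396)·(121) = 288607/3349.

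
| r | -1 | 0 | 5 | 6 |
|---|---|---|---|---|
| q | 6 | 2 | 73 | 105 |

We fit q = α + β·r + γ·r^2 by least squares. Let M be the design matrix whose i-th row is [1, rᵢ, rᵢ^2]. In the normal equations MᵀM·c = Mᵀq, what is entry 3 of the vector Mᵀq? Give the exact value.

Entry 3 ↔ basis r^2, so (Mᵀq)_{3} = Σᵢ (r^2)·qᵢ = (1)·(6) + (0)·(2) + (25)·(73) + (36)·(105) = 5611.

5611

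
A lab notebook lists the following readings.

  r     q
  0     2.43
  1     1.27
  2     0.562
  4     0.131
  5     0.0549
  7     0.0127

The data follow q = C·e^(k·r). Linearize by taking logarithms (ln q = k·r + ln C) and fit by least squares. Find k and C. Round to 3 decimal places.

k = -0.758, C = 2.566

Let Y = ln q. Fitting Y = k·r + ln C by least squares:
Σr = 19.0000, Σ(r)² = 95.0000, Σln q = -8.7503, Σr·ln q = -54.1180.
Equations: 95.0000·k + 19.0000·ln C = -54.1180;  19.0000·k + 6·ln C = -8.7503.
Solving (det = 209.0000): k = -0.75815, ln C = 0.94241, so C = exp(0.94241) = 2.56616.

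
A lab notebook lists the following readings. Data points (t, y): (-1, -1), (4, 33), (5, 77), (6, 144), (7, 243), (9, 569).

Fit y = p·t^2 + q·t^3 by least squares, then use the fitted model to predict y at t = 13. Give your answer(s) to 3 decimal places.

ŷ = 1862.599

XᵀX·[p, q]ᵀ = Xᵀy reads: 11140·p + 87780·q = 65632;  87780·p + 715468·q = 540992.
(Σt^2·t^2 = 11140, Σt^2·t^3 = 87780, Σt^3·t^3 = 715468, Σt^2·y = 65632, Σt^3·y = 540992.)
Eliminating q: 715468·(row 1) − 87780·(row 2) gives 264985120·p = 715468·65632 − 87780·540992 = -530681984, so p = -16583812/8280785.
Then q = (540992 − 87780·(-16583812/8280785))/715468 = 1659212/1656157.
At t = 13: ŷ = (-16583812/8280785)·(169) + (1659212/1656157)·(2197) = 15423779592/8280785.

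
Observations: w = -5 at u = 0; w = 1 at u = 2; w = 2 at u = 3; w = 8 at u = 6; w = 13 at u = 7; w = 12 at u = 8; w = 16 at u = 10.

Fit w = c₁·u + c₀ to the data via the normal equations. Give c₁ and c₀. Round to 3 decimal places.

Sums needed: Σu·u = 262, Σu = 36, Σ1 = 7.
Moment sums: Σu·w = 403, Σw = 47.
So MᵀM·[c₁, c₀]ᵀ = Mᵀw: [[262, 36]; [36, 7]]·[c₁, c₀]ᵀ = [403, 47]ᵀ.
Eliminating c₀: 7·(row 1) − 36·(row 2) gives 538·c₁ = 7·403 − 36·47 = 1129, so c₁ = 1129/538.
Then c₀ = (47 − 36·(1129/538))/7 = -1097/269.

c₁ = 2.099, c₀ = -4.078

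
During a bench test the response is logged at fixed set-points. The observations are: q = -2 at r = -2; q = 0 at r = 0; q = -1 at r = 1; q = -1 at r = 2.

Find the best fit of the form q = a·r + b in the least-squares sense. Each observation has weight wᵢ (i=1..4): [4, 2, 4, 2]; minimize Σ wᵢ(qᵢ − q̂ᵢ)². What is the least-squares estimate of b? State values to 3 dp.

From the data, Σwᵢ·r·r = 28, Σwᵢ·r = 0, Σwᵢ·1 = 12.
And Σwᵢ·r·q = 8, Σwᵢ·q = -14.
XᵀWX·[a, b]ᵀ = XᵀWq becomes [[28, 0]; [0, 12]]·[a, b]ᵀ = [8, -14]ᵀ.
Determinant 28·12 − 0² = 336.
a = (8·12 − 0·(-14))/336 = 2/7; b = (28·(-14) − 0·8)/336 = -7/6.

b = -1.167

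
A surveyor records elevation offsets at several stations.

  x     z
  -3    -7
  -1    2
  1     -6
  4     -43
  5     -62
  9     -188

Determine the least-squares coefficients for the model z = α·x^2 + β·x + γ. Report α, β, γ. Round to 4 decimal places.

α = -1.9846, β = -3.0640, γ = 0.9848

AᵀA·[α, β, γ]ᵀ = Aᵀz reads: 7525·α + 891·β + 133·γ = -17533;  891·α + 133·β + 15·γ = -2161;  133·α + 15·β + 6·γ = -304.
Inverting the 3×3 Gram matrix, [α, β, γ]ᵀ = [-745201/375496, -1150525/375496, 92451/93874]ᵀ.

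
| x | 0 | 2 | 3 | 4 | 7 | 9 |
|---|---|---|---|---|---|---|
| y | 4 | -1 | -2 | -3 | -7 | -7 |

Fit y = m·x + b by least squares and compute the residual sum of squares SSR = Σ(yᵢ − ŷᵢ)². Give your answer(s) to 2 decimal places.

SSR = 7.49

AᵀA·[m, b]ᵀ = Aᵀy reads: 159·m + 25·b = -132;  25·m + 6·b = -16.
Eliminating b: 6·(row 1) − 25·(row 2) gives 329·m = 6·(-132) − 25·(-16) = -392, so m = -56/47.
Then b = ((-16) − 25·(-56/47))/6 = 108/47.
Residuals: 80/47, -43/47, -34/47, -25/47, -45/47, 67/47; SSR = 352/47.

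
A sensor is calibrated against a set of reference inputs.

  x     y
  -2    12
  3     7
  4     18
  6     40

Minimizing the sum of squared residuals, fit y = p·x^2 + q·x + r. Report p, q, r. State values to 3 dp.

p = 1.422, q = -2.123, r = 1.977

Normal-equation sums: Σx^2·x^2 = 1649, Σx^2·x = 299, Σx^2 = 65, Σx·x = 65, Σx = 11, Σ1 = 4.
And Σx^2·y = 1839, Σx·y = 309, Σy = 77.
MᵀM·[p, q, r]ᵀ = Mᵀy becomes [[1649, 299, 65]; [299, 65, 11]; [65, 11, 4]]·[p, q, r]ᵀ = [1839, 309, 77]ᵀ.
Row-reducing yields p = 485/341, q = -724/341, r = 674/341.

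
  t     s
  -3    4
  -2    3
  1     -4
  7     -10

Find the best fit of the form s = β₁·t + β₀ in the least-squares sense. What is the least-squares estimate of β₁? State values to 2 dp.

β₁ = -1.43

Forming XᵀX = [[63, 3]; [3, 4]] and Xᵀs = [-92, -7]ᵀ gives XᵀX·[β₁, β₀]ᵀ = Xᵀs.
Δ = 63·4 − 3² = 243.
β₁ = ((-92)·4 − 3·(-7))/243 = -347/243; β₀ = (63·(-7) − 3·(-92))/243 = -55/81.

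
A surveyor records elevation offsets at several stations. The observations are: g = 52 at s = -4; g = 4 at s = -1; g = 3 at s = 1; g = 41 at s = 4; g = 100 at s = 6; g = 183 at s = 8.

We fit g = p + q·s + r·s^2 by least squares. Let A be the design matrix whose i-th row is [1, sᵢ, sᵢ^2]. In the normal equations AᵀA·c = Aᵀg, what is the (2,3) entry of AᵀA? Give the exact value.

728

Row 2 ↔ basis s, column 3 ↔ basis s^2, so (AᵀA)_{2,3} = Σᵢ (s)·(s^2) = (-4)·(16) + (-1)·(1) + (1)·(1) + (4)·(16) + (6)·(36) + (8)·(64) = 728.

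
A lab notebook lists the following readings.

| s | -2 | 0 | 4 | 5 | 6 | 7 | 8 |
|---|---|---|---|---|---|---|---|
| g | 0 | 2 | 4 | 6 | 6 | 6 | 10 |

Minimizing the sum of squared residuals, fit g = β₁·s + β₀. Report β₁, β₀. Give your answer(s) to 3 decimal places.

Sums needed: Σs·s = 194, Σs = 28, Σ1 = 7.
Right-hand side: Σs·g = 204, Σg = 34.
So MᵀM·[β₁, β₀]ᵀ = Mᵀg: [[194, 28]; [28, 7]]·[β₁, β₀]ᵀ = [204, 34]ᵀ.
Eliminating β₀: 7·(row 1) − 28·(row 2) gives 574·β₁ = 7·204 − 28·34 = 476, so β₁ = 34/41.
Then β₀ = (34 − 28·(34/41))/7 = 442/287.

β₁ = 0.829, β₀ = 1.540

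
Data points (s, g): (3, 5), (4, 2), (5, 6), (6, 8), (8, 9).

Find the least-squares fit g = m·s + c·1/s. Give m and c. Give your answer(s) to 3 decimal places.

m = 1.132, c = 0.646

Compute the Gram sums: Σs·s = 150, Σs·1/s = 5, Σ1/s·1/s = 3701/14400.
Right-hand side: Σs·g = 173, Σ1/s·g = 233/40.
MᵀM·[m, c]ᵀ = Mᵀg becomes [[150, 5]; [5, 3701/14400]]·[m, c]ᵀ = [173, 233/40]ᵀ.
Determinant 150·(3701/14400) − 5² = 1301/96.
m = (173·(3701/14400) − 5·(233/40))/(1301/96) = 220873/195150; c = (150·(233/40) − 5·173)/(1301/96) = 840/1301.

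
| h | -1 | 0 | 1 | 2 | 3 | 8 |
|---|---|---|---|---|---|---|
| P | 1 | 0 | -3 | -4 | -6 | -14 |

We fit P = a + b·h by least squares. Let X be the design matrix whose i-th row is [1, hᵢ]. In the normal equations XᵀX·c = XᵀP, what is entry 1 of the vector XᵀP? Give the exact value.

Entry 1 ↔ basis 1, so (XᵀP)_{1} = Σᵢ Pᵢ = (1)·(1) + (1)·(0) + (1)·(-3) + (1)·(-4) + (1)·(-6) + (1)·(-14) = -26.

-26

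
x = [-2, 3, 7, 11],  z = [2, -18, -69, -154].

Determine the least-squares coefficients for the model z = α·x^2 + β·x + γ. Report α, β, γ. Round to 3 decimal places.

From the data, Σx^2·x^2 = 17139, Σx^2·x = 1693, Σx^2 = 183, Σx·x = 183, Σx = 19, Σ1 = 4.
Moment sums: Σx^2·z = -22169, Σx·z = -2235, Σz = -239.
So MᵀM·[α, β, γ]ᵀ = Mᵀz: [[17139, 1693, 183]; [1693, 183, 19]; [183, 19, 4]]·[α, β, γ]ᵀ = [-22169, -2235, -239]ᵀ.
Inverting the 3×3 Gram matrix, [α, β, γ]ᵀ = [-17013/16819, -48326/16819, 2958/16819]ᵀ.

α = -1.012, β = -2.873, γ = 0.176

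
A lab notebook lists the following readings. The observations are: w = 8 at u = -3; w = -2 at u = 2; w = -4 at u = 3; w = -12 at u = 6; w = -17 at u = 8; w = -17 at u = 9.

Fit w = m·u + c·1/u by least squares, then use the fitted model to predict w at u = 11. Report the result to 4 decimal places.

From the data, Σu·u = 203, Σu·1/u = 6, Σ1/u·1/u = 2737/5184.
Right-hand side: Σu·w = -401, Σ1/u·w = -793/72.
So MᵀM·[m, c]ᵀ = Mᵀw: [[203, 6]; [6, 2737/5184]]·[m, c]ᵀ = [-401, -793/72]ᵀ.
det = 203·(2737/5184) − 6² = 368987/5184.
m = ((-401)·(2737/5184) − 6·(-793/72))/(368987/5184) = -754961/368987; c = (203·(-793/72) − 6·(-401))/(368987/5184) = 882216/368987.
At u = 11: ŵ = (-754961/368987)·(11) + (882216/368987)·(1/11) = -90468065/4058857.

ŵ = -22.2890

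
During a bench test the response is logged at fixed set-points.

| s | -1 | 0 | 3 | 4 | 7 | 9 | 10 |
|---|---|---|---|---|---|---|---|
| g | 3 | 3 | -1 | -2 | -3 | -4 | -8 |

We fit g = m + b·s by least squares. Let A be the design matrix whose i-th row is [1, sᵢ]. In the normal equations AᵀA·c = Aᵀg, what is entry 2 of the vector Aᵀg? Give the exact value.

Entry 2 ↔ basis s, so (Aᵀg)_{2} = Σᵢ (s)·gᵢ = (-1)·(3) + (0)·(3) + (3)·(-1) + (4)·(-2) + (7)·(-3) + (9)·(-4) + (10)·(-8) = -151.

-151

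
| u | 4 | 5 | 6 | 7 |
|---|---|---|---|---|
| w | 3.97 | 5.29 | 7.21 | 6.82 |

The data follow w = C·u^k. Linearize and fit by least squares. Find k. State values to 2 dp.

With ln wᵢ as the transformed response and ln uᵢ as the regressor:
XᵀX = [[11.5091, 6.7334]; [6.7334, 4]], rhs = [11.8678, 6.9399]ᵀ  (here Σln u = 6.7334, Σ(ln u)² = 11.5091, Σln w = 6.9399, Σln u·ln w = 11.8678).
Slope k = (n·Σln u·ln w − Σln u·Σln w)/(n·Σ(ln u)² − (Σln u)²) = (4·11.8678 − 6.7334·6.9399)/0.6976 = 1.06391; ln C = (Σln w − k·Σln u)/n = -0.05595.

k = 1.06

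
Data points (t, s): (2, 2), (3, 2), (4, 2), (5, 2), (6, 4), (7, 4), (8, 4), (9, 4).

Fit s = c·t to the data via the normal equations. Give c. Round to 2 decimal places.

With design matrix X, XᵀX = [[284]] and Xᵀs = [148]ᵀ.
c = 148/284 = 0.521127.

c = 0.52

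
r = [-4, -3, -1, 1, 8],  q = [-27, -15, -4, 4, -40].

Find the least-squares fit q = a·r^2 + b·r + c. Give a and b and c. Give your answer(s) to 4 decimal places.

Forming AᵀA = [[4435, 421, 91]; [421, 91, 1]; [91, 1, 5]] and Aᵀq = [-3127, -159, -82]ᵀ gives AᵀA·[a, b, c]ᵀ = Aᵀq.
Row-reducing yields a = -14216/14073, b = 81925/28146, c = 13161/9382.

a = -1.0102, b = 2.9107, c = 1.4028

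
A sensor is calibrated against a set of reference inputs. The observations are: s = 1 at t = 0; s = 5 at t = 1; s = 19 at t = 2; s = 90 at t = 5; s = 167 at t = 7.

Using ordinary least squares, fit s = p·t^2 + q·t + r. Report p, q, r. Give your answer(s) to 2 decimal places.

p = 2.96, q = 3.08, r = 0.33

Normal-equation sums: Σt^2·t^2 = 3043, Σt^2·t = 477, Σt^2 = 79, Σt·t = 79, Σt = 15, Σ1 = 5.
Right-hand side: Σt^2·s = 10514, Σt·s = 1662, Σs = 282.
So MᵀM·[p, q, r]ᵀ = Mᵀs: [[3043, 477, 79]; [477, 79, 15]; [79, 15, 5]]·[p, q, r]ᵀ = [10514, 1662, 282]ᵀ.
Row-reducing yields p = 12682/4279, q = 13176/4279, r = 1432/4279.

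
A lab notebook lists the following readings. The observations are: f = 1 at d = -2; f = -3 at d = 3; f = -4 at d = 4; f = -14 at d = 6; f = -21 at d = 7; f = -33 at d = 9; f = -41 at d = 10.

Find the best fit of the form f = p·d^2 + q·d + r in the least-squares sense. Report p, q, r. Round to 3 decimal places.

p = -0.406, q = -0.274, r = 2.147

Entries of MᵀM: Σd^2·d^2 = 20611, Σd^2·d = 2371, Σd^2 = 295, Σd·d = 295, Σd = 37, Σ1 = 7.
Moment sums: Σd^2·f = -8393, Σd·f = -965, Σf = -115.
So MᵀM·[p, q, r]ᵀ = Mᵀf: [[20611, 2371, 295]; [2371, 295, 37]; [295, 37, 7]]·[p, q, r]ᵀ = [-8393, -965, -115]ᵀ.
Solving the 3×3 system (Gaussian elimination) gives p = -4066/10003, q = -8209/30009, r = 64444/30009.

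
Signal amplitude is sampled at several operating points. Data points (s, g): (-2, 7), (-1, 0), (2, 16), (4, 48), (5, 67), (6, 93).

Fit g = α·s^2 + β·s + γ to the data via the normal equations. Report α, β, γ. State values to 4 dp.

α = 2.0866, β = 2.6199, γ = 2.4792

Entries of MᵀM: Σs^2·s^2 = 2210, Σs^2·s = 404, Σs^2 = 86, Σs·s = 86, Σs = 14, Σ1 = 6.
Right-hand side: Σs^2·g = 5883, Σs·g = 1103, Σg = 231.
Row-reducing yields α = 482/231, β = 3026/1155, γ = 1909/770.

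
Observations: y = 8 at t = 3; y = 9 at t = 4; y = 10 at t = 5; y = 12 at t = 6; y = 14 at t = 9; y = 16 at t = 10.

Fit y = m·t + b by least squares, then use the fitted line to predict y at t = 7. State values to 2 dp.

With design matrix X, XᵀX = [[267, 37]; [37, 6]] and Xᵀy = [468, 69]ᵀ.
Eliminating b: 6·(row 1) − 37·(row 2) gives 233·m = 6·468 − 37·69 = 255, so m = 255/233.
Then b = (69 − 37·(255/233))/6 = 1107/233.
At t = 7: ŷ = (255/233)·(7) + (1107/233)·(1) = 2892/233.

ŷ = 12.41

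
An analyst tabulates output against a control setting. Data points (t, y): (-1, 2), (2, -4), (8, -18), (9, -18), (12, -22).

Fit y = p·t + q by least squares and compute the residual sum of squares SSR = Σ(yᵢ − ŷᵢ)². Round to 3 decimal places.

Setting ∂/∂p … = 0 gives: 294·p + 30·q = -580;  30·p + 5·q = -60.
Determinant 294·5 − 30² = 570.
p = ((-580)·5 − 30·(-60))/570 = -110/57; q = (294·(-60) − 30·(-580))/570 = -8/19.
Residuals: 28/57, 16/57, -122/57, -4/19, 30/19; SSR = 424/57.

SSR = 7.439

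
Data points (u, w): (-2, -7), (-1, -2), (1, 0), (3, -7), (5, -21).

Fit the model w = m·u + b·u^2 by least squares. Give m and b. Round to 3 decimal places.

Compute the Gram sums: Σu·u = 40, Σu·u^2 = 144, Σu^2·u^2 = 724.
For Xᵀw: Σu·w = -110, Σu^2·w = -618.
Eliminating b: 724·(row 1) − 144·(row 2) gives 8224·m = 724·(-110) − 144·(-618) = 9352, so m = 1169/1028.
Then b = ((-618) − 144·(1169/1028))/724 = -555/514.

m = 1.137, b = -1.080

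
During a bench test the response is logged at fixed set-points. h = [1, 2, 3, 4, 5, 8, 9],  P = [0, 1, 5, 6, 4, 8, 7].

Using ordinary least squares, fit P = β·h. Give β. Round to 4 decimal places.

β = 0.9400

Normal-equation sums: Σh·h = 200.
For AᵀP: Σh·P = 188.
AᵀA·[β]ᵀ = AᵀP becomes [[200]]·[β]ᵀ = [188]ᵀ.
Hence β = 188 / 200 ≈ 0.94.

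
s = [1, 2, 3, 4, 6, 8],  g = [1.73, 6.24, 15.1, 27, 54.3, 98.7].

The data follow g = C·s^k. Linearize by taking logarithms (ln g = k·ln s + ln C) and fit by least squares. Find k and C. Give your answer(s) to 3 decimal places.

k = 1.951, C = 1.712

Linearized form: ln g = k·ln s + ln C. From the 6 transformed points,
Sums: Σln s = 7.0493, Σ(ln s)² = 11.1437, Σln g = 16.9762, Σln s·ln g = 25.5267.
Normal system: [[11.1437, 7.0493]; [7.0493, 6]]·[k, ln C]ᵀ = [25.5267, 16.9762]ᵀ.
Slope k = (n·Σln s·ln g − Σln s·Σln g)/(n·Σ(ln s)² − (Σln s)²) = (6·25.5267 − 7.0493·16.9762)/17.1702 = 1.95051; ln C = (Σln g − k·Σln s)/n = 0.53777, so C = exp(0.53777) = 1.71218.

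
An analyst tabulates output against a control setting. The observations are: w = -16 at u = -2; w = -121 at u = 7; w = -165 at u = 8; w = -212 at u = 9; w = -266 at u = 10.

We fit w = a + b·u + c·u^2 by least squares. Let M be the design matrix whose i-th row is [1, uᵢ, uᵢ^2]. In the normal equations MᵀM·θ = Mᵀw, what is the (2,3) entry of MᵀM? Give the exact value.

2576

Row 2 ↔ basis u, column 3 ↔ basis u^2, so (MᵀM)_{2,3} = Σᵢ (u)·(u^2) = (-2)·(4) + (7)·(49) + (8)·(64) + (9)·(81) + (10)·(100) = 2576.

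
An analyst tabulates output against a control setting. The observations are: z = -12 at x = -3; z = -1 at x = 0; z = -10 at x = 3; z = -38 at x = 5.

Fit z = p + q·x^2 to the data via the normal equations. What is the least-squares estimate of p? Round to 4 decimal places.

Normal-equation sums: Σ1 = 4, Σx^2 = 43, Σx^2·x^2 = 787.
And Σz = -61, Σx^2·z = -1148.
det = 4·787 − 43² = 1299.
p = ((-61)·787 − 43·(-1148))/1299 = 1357/1299; q = (4·(-1148) − 43·(-61))/1299 = -1969/1299.

p = 1.0446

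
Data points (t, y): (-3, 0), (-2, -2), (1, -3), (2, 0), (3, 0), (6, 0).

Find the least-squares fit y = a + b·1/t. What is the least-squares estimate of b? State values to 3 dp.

b = -0.675

XᵀX·[a, b]ᵀ = Xᵀy reads: 6·a + (7/6)·b = -5;  (7/6)·a + (7/4)·b = -2.
(Σ1 = 6, Σ1/t = 7/6, Σ1/t·1/t = 7/4, Σy = -5, Σ1/t·y = -2.)
Eliminating b: (7/4)·(row 1) − (7/6)·(row 2) gives (329/36)·a = (7/4)·(-5) − (7/6)·(-2) = -77/12, so a = -33/47.
Then b = ((-2) − (7/6)·(-33/47))/(7/4) = -222/329.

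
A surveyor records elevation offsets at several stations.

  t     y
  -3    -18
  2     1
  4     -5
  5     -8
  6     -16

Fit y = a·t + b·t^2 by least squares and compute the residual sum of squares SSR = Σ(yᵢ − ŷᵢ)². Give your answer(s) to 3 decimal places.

SSR = 5.354

The normal equations are: 90·a + 386·b = -100;  386·a + 2274·b = -1014.
Determinant 90·2274 − 386² = 55664.
a = ((-100)·2274 − 386·(-1014))/55664 = 41001/13916; b = (90·(-1014) − 386·(-100))/55664 = -13165/13916.
Residuals: -2250/3479, -7713/6958, -5736/3479, 3198/3479, 377/994; SSR = 37255/6958.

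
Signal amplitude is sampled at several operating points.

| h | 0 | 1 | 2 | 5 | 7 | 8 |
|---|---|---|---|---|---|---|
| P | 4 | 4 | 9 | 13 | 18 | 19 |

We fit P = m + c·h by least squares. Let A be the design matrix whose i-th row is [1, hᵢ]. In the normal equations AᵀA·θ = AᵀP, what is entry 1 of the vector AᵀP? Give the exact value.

Entry 1 ↔ basis 1, so (AᵀP)_{1} = Σᵢ Pᵢ = (1)·(4) + (1)·(4) + (1)·(9) + (1)·(13) + (1)·(18) + (1)·(19) = 67.

67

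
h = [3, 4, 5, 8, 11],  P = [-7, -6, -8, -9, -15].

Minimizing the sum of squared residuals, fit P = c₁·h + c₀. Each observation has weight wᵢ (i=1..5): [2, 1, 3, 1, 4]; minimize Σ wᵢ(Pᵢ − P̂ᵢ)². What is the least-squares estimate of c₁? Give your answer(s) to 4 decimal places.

c₁ = -1.0763

Setting ∂/∂c₁ … = 0 gives: 657·c₁ + 77·c₀ = -918;  77·c₁ + 11·c₀ = -113.
Determinant 657·11 − 77² = 1298.
c₁ = ((-918)·11 − 77·(-113))/1298 = -127/118; c₀ = (657·(-113) − 77·(-918))/1298 = -3555/1298.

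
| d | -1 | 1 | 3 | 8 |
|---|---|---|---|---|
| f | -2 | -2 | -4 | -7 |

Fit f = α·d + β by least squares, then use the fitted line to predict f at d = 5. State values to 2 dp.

Sums needed: Σd·d = 75, Σd = 11, Σ1 = 4.
Right-hand side: Σd·f = -68, Σf = -15.
XᵀX·[α, β]ᵀ = Xᵀf becomes [[75, 11]; [11, 4]]·[α, β]ᵀ = [-68, -15]ᵀ.
Determinant 75·4 − 11² = 179.
α = ((-68)·4 − 11·(-15))/179 = -107/179; β = (75·(-15) − 11·(-68))/179 = -377/179.
At d = 5: f̂ = (-107/179)·(5) + (-377/179)·(1) = -912/179.

f̂ = -5.09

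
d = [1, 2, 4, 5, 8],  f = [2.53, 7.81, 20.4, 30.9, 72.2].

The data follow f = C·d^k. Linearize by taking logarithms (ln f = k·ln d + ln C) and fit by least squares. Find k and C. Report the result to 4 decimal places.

With ln fᵢ as the transformed response and ln dᵢ as the regressor:
XᵀX = [[9.3166, 5.7683]; [5.7683, 5]], rhs = [20.0256, 13.7094]ᵀ  (here Σln d = 5.7683, Σ(ln d)² = 9.3166, Σln f = 13.7094, Σln d·ln f = 20.0256).
Δ = 9.3166·5 − (5.7683)² = 13.3096; k = (20.0256·5 − 5.7683·13.7094)/13.3096 = 1.58140, ln C = (9.3166·13.7094 − 5.7683·20.0256)/13.3096 = 0.91747, so C = exp(0.91747) = 2.50295.

k = 1.5814, C = 2.5030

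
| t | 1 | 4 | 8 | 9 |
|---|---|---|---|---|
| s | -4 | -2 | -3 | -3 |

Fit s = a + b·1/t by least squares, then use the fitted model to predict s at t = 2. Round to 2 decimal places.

ŝ = -3.18

Compute the Gram sums: Σ1 = 4, Σ1/t = 107/72, Σ1/t·1/t = 5653/5184.
And Σs = -12, Σ1/t·s = -125/24.
Normal equations: [[4, 107/72]; [107/72, 5653/5184]]·[a, b]ᵀ = [-12, -125/24]ᵀ.
Δ = 4·(5653/5184) − (107/72)² = 3721/1728.
a = ((-12)·(5653/5184) − (107/72)·(-125/24))/(3721/1728) = -9237/3721; b = (4·(-125/24) − (107/72)·(-12))/(3721/1728) = -5184/3721.
At t = 2: ŝ = (-9237/3721)·(1) + (-5184/3721)·(1/2) = -11829/3721.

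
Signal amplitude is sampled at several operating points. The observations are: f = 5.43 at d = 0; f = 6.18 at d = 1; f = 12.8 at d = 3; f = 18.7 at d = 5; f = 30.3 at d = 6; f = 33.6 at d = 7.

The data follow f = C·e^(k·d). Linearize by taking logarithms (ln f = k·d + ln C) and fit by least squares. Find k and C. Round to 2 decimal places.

Linearized form: ln f = k·d + ln C. From the 6 transformed points,
AᵀA = [[120.0000, 22.0000]; [22.0000, 6]], rhs = [69.1808, 15.9169]ᵀ  (here Σd = 22.0000, Σ(d)² = 120.0000, Σln f = 15.9169, Σd·ln f = 69.1808).
Slope k = (n·Σd·ln f − Σd·Σln f)/(n·Σ(d)² − (Σd)²) = (6·69.1808 − 22.0000·15.9169)/236.0000 = 0.27506; ln C = (Σln f − k·Σd)/n = 1.64428, so C = exp(1.64428) = 5.17727.

k = 0.28, C = 5.18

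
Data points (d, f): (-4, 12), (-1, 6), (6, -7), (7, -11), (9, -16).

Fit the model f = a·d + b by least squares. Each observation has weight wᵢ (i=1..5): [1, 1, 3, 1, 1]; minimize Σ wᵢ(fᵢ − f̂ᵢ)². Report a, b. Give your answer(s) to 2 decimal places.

Entries of XᵀWX: Σwᵢ·d·d = 255, Σwᵢ·d = 29, Σwᵢ·1 = 7.
Moment sums: Σwᵢ·d·f = -401, Σwᵢ·f = -30.
det = 255·7 − 29² = 944.
a = ((-401)·7 − 29·(-30))/944 = -1937/944; b = (255·(-30) − 29·(-401))/944 = 3979/944.

a = -2.05, b = 4.22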